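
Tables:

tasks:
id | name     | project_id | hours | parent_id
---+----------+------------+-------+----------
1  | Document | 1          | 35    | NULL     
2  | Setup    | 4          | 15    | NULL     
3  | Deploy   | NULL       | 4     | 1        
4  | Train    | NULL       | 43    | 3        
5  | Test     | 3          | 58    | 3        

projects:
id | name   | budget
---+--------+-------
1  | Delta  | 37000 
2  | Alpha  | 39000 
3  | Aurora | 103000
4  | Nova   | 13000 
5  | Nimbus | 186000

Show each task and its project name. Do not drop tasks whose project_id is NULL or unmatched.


LEFT JOIN keeps every row from tasks (the left table); where project_id has no match in projects, the project columns become NULL. Walk through each task:
  - task 1 (Document): project_id=1 -> matches Delta
  - task 2 (Setup): project_id=4 -> matches Nova
  - task 3 (Deploy): project_id=NULL, no match -> kept with NULL
  - task 4 (Train): project_id=NULL, no match -> kept with NULL
  - task 5 (Test): project_id=3 -> matches Aurora
All 5 rows appear; 2 have NULL project.

SQL:
SELECT a.name, b.name AS project
FROM tasks a
LEFT JOIN projects b ON a.project_id = b.id

Result:
name     | project
---------+--------
Document | Delta  
Setup    | Nova   
Deploy   | NULL   
Train    | NULL   
Test     | Aurora 


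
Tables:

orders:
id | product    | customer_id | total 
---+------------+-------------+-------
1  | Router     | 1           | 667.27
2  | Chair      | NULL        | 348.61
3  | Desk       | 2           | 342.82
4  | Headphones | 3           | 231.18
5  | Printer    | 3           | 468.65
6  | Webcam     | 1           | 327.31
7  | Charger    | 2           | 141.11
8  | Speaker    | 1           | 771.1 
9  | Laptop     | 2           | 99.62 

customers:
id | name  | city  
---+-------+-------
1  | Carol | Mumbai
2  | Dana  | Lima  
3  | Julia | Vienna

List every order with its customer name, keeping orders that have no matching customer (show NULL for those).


LEFT JOIN keeps every row from orders (the left table); where customer_id has no match in customers, the customer columns become NULL. Walk through each order:
  - order 1 (Router): customer_id=1 -> matches Carol
  - order 2 (Chair): customer_id=NULL, no match -> kept with NULL
  - order 3 (Desk): customer_id=2 -> matches Dana
  - order 4 (Headphones): customer_id=3 -> matches Julia
  - order 5 (Printer): customer_id=3 -> matches Julia
  - order 6 (Webcam): customer_id=1 -> matches Carol
  - order 7 (Charger): customer_id=2 -> matches Dana
  - order 8 (Speaker): customer_id=1 -> matches Carol
  - order 9 (Laptop): customer_id=2 -> matches Dana
All 9 rows appear; 1 has NULL customer.

SQL:
SELECT a.product, b.name AS customer
FROM orders a
LEFT JOIN customers b ON a.customer_id = b.id

Result:
product    | customer
-----------+---------
Router     | Carol   
Chair      | NULL    
Desk       | Dana    
Headphones | Julia   
Printer    | Julia   
Webcam     | Carol   
Charger    | Dana    
Speaker    | Carol   
Laptop     | Dana    


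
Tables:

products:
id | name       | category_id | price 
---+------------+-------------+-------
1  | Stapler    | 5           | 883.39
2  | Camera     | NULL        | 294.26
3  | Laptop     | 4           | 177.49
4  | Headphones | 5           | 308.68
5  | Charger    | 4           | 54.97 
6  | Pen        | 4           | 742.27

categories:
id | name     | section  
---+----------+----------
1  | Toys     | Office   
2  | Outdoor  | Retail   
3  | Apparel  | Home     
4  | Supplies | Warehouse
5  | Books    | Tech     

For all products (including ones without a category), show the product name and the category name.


LEFT JOIN keeps every row from products (the left table); where category_id has no match in categories, the category columns become NULL. Walk through each product:
  - product 1 (Stapler): category_id=5 -> matches Books
  - product 2 (Camera): category_id=NULL, no match -> kept with NULL
  - product 3 (Laptop): category_id=4 -> matches Supplies
  - product 4 (Headphones): category_id=5 -> matches Books
  - product 5 (Charger): category_id=4 -> matches Supplies
  - product 6 (Pen): category_id=4 -> matches Supplies
All 6 rows appear; 1 has NULL category.

SQL:
SELECT a.name, b.name AS category
FROM products a
LEFT JOIN categories b ON a.category_id = b.id

Result:
name       | category
-----------+---------
Stapler    | Books   
Camera     | NULL    
Laptop     | Supplies
Headphones | Books   
Charger    | Supplies
Pen        | Supplies


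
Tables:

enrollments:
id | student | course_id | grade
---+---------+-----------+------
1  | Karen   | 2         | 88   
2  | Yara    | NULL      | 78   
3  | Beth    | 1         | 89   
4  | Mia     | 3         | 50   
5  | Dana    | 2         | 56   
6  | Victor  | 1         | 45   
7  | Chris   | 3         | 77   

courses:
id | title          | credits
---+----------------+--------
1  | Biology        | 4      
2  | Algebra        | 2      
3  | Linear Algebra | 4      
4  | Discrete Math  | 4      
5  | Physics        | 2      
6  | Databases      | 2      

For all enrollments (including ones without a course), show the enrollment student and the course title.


LEFT JOIN keeps every row from enrollments (the left table); where course_id has no match in courses, the course columns become NULL. Walk through each enrollment:
  - enrollment 1 (Karen): course_id=2 -> matches Algebra
  - enrollment 2 (Yara): course_id=NULL, no match -> kept with NULL
  - enrollment 3 (Beth): course_id=1 -> matches Biology
  - enrollment 4 (Mia): course_id=3 -> matches Linear Algebra
  - enrollment 5 (Dana): course_id=2 -> matches Algebra
  - enrollment 6 (Victor): course_id=1 -> matches Biology
  - enrollment 7 (Chris): course_id=3 -> matches Linear Algebra
All 7 rows appear; 1 has NULL course.

SQL:
SELECT a.student, b.title AS course
FROM enrollments a
LEFT JOIN courses b ON a.course_id = b.id

Result:
student | course        
--------+---------------
Karen   | Algebra       
Yara    | NULL          
Beth    | Biology       
Mia     | Linear Algebra
Dana    | Algebra       
Victor  | Biology       
Chris   | Linear Algebra


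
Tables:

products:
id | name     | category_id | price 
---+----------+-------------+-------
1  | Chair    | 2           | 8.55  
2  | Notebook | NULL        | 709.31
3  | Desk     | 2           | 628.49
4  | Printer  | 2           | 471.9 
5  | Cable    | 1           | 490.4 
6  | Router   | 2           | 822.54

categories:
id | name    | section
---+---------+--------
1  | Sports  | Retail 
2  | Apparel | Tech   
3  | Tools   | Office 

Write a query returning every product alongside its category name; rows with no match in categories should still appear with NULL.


LEFT JOIN keeps every row from products (the left table); where category_id has no match in categories, the category columns become NULL. Walk through each product:
  - product 1 (Chair): category_id=2 -> matches Apparel
  - product 2 (Notebook): category_id=NULL, no match -> kept with NULL
  - product 3 (Desk): category_id=2 -> matches Apparel
  - product 4 (Printer): category_id=2 -> matches Apparel
  - product 5 (Cable): category_id=1 -> matches Sports
  - product 6 (Router): category_id=2 -> matches Apparel
All 6 rows appear; 1 has NULL category.

SQL:
SELECT a.name, b.name AS category
FROM products a
LEFT JOIN categories b ON a.category_id = b.id

Result:
name     | category
---------+---------
Chair    | Apparel 
Notebook | NULL    
Desk     | Apparel 
Printer  | Apparel 
Cable    | Sports  
Router   | Apparel 


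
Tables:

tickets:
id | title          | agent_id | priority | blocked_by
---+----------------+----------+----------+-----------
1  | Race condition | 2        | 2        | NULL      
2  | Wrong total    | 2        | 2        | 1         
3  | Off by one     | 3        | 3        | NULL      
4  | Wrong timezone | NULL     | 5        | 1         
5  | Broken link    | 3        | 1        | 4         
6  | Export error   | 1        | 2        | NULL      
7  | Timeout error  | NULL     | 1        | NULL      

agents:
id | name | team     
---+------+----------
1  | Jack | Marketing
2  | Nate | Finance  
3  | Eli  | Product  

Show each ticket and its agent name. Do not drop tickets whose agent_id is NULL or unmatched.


LEFT JOIN keeps every row from tickets (the left table); where agent_id has no match in agents, the agent columns become NULL. Walk through each ticket:
  - ticket 1 (Race condition): agent_id=2 -> matches Nate
  - ticket 2 (Wrong total): agent_id=2 -> matches Nate
  - ticket 3 (Off by one): agent_id=3 -> matches Eli
  - ticket 4 (Wrong timezone): agent_id=NULL, no match -> kept with NULL
  - ticket 5 (Broken link): agent_id=3 -> matches Eli
  - ticket 6 (Export error): agent_id=1 -> matches Jack
  - ticket 7 (Timeout error): agent_id=NULL, no match -> kept with NULL
All 7 rows appear; 2 have NULL agent.

SQL:
SELECT a.title, b.name AS agent
FROM tickets a
LEFT JOIN agents b ON a.agent_id = b.id

Result:
title          | agent
---------------+------
Race condition | Nate 
Wrong total    | Nate 
Off by one     | Eli  
Wrong timezone | NULL 
Broken link    | Eli  
Export error   | Jack 
Timeout error  | NULL 


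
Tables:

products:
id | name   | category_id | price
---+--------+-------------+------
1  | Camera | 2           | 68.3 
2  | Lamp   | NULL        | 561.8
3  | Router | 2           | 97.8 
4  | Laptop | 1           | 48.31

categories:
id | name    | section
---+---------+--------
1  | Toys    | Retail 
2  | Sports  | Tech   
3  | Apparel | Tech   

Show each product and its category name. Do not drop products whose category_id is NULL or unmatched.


LEFT JOIN keeps every row from products (the left table); where category_id has no match in categories, the category columns become NULL. Walk through each product:
  - product 1 (Camera): category_id=2 -> matches Sports
  - product 2 (Lamp): category_id=NULL, no match -> kept with NULL
  - product 3 (Router): category_id=2 -> matches Sports
  - product 4 (Laptop): category_id=1 -> matches Toys
All 4 rows appear; 1 has NULL category.

SQL:
SELECT a.name, b.name AS category
FROM products a
LEFT JOIN categories b ON a.category_id = b.id

Result:
name   | category
-------+---------
Camera | Sports  
Lamp   | NULL    
Router | Sports  
Laptop | Toys    


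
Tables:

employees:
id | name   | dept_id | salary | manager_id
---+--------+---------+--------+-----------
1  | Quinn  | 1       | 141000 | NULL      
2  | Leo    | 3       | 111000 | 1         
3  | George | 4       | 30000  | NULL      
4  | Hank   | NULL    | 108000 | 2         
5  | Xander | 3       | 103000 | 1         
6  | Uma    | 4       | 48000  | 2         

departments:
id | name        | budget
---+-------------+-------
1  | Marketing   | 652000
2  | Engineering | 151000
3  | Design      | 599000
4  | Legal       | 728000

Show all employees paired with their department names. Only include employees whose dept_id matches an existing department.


INNER JOIN keeps only employees rows whose dept_id matches an id in departments. Walk through each employee:
  - employee 1 (Quinn): dept_id=1 -> matches Marketing
  - employee 2 (Leo): dept_id=3 -> matches Design
  - employee 3 (George): dept_id=4 -> matches Legal
  - employee 4 (Hank): dept_id=NULL, no match -> dropped
  - employee 5 (Xander): dept_id=3 -> matches Design
  - employee 6 (Uma): dept_id=4 -> matches Legal
So 1 of 6 rows is dropped.

SQL:
SELECT a.name, b.name AS department
FROM employees a
INNER JOIN departments b ON a.dept_id = b.id

Result:
name   | department
-------+-----------
Quinn  | Marketing 
Leo    | Design    
George | Legal     
Xander | Design    
Uma    | Legal     


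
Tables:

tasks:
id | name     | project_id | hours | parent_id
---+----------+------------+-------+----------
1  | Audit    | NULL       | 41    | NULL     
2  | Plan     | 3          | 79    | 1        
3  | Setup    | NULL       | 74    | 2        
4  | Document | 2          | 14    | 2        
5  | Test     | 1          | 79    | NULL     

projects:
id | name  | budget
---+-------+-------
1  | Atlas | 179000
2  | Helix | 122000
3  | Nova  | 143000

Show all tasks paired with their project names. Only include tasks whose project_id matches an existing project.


INNER JOIN keeps only tasks rows whose project_id matches an id in projects. Walk through each task:
  - task 1 (Audit): project_id=NULL, no match -> dropped
  - task 2 (Plan): project_id=3 -> matches Nova
  - task 3 (Setup): project_id=NULL, no match -> dropped
  - task 4 (Document): project_id=2 -> matches Helix
  - task 5 (Test): project_id=1 -> matches Atlas
So 2 of 5 rows are dropped.

SQL:
SELECT a.name, b.name AS project
FROM tasks a
INNER JOIN projects b ON a.project_id = b.id

Result:
name     | project
---------+--------
Plan     | Nova   
Document | Helix  
Test     | Atlas  


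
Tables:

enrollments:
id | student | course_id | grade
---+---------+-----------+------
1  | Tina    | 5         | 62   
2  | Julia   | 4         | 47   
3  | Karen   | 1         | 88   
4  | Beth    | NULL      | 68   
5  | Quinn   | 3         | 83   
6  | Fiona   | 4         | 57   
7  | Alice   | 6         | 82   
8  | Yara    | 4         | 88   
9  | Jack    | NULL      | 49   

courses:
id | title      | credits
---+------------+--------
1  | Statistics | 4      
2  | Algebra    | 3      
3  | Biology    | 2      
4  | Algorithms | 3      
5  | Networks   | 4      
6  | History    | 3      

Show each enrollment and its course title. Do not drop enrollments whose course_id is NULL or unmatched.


LEFT JOIN keeps every row from enrollments (the left table); where course_id has no match in courses, the course columns become NULL. Walk through each enrollment:
  - enrollment 1 (Tina): course_id=5 -> matches Networks
  - enrollment 2 (Julia): course_id=4 -> matches Algorithms
  - enrollment 3 (Karen): course_id=1 -> matches Statistics
  - enrollment 4 (Beth): course_id=NULL, no match -> kept with NULL
  - enrollment 5 (Quinn): course_id=3 -> matches Biology
  - enrollment 6 (Fiona): course_id=4 -> matches Algorithms
  - enrollment 7 (Alice): course_id=6 -> matches History
  - enrollment 8 (Yara): course_id=4 -> matches Algorithms
  - enrollment 9 (Jack): course_id=NULL, no match -> kept with NULL
All 9 rows appear; 2 have NULL course.

SQL:
SELECT a.student, b.title AS course
FROM enrollments a
LEFT JOIN courses b ON a.course_id = b.id

Result:
student | course    
--------+-----------
Tina    | Networks  
Julia   | Algorithms
Karen   | Statistics
Beth    | NULL      
Quinn   | Biology   
Fiona   | Algorithms
Alice   | History   
Yara    | Algorithms
Jack    | NULL      


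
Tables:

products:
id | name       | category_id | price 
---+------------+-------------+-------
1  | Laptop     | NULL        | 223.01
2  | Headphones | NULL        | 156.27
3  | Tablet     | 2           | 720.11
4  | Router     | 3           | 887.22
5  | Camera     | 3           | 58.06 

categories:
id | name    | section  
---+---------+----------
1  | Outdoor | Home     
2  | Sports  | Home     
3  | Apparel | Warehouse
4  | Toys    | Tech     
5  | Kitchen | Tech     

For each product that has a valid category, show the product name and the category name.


INNER JOIN keeps only products rows whose category_id matches an id in categories. Walk through each product:
  - product 1 (Laptop): category_id=NULL, no match -> dropped
  - product 2 (Headphones): category_id=NULL, no match -> dropped
  - product 3 (Tablet): category_id=2 -> matches Sports
  - product 4 (Router): category_id=3 -> matches Apparel
  - product 5 (Camera): category_id=3 -> matches Apparel
So 2 of 5 rows are dropped.

SQL:
SELECT a.name, b.name AS category
FROM products a
INNER JOIN categories b ON a.category_id = b.id

Result:
name   | category
-------+---------
Tablet | Sports  
Router | Apparel 
Camera | Apparel 


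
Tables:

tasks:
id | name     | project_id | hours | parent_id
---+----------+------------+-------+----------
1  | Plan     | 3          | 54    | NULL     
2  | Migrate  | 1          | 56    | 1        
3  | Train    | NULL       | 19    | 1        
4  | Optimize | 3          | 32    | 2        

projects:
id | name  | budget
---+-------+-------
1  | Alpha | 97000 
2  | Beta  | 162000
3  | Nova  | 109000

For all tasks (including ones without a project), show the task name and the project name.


LEFT JOIN keeps every row from tasks (the left table); where project_id has no match in projects, the project columns become NULL. Walk through each task:
  - task 1 (Plan): project_id=3 -> matches Nova
  - task 2 (Migrate): project_id=1 -> matches Alpha
  - task 3 (Train): project_id=NULL, no match -> kept with NULL
  - task 4 (Optimize): project_id=3 -> matches Nova
All 4 rows appear; 1 has NULL project.

SQL:
SELECT a.name, b.name AS project
FROM tasks a
LEFT JOIN projects b ON a.project_id = b.id

Result:
name     | project
---------+--------
Plan     | Nova   
Migrate  | Alpha  
Train    | NULL   
Optimize | Nova   


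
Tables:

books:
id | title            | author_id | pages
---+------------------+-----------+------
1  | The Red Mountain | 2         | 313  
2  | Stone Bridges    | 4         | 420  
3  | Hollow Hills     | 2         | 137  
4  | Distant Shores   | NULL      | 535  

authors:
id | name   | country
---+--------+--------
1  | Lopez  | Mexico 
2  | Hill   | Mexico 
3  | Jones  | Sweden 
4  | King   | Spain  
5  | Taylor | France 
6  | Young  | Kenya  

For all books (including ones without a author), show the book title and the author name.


LEFT JOIN keeps every row from books (the left table); where author_id has no match in authors, the author columns become NULL. Walk through each book:
  - book 1 (The Red Mountain): author_id=2 -> matches Hill
  - book 2 (Stone Bridges): author_id=4 -> matches King
  - book 3 (Hollow Hills): author_id=2 -> matches Hill
  - book 4 (Distant Shores): author_id=NULL, no match -> kept with NULL
All 4 rows appear; 1 has NULL author.

SQL:
SELECT a.title, b.name AS author
FROM books a
LEFT JOIN authors b ON a.author_id = b.id

Result:
title            | author
-----------------+-------
The Red Mountain | Hill  
Stone Bridges    | King  
Hollow Hills     | Hill  
Distant Shores   | NULL  


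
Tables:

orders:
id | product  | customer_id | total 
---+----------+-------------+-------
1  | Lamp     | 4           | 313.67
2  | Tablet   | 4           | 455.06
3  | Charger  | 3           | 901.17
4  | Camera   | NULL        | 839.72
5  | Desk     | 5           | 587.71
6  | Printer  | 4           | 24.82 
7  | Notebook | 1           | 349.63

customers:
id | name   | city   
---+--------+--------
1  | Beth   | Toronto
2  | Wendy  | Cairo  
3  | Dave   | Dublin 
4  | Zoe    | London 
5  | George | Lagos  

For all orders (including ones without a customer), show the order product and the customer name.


LEFT JOIN keeps every row from orders (the left table); where customer_id has no match in customers, the customer columns become NULL. Walk through each order:
  - order 1 (Lamp): customer_id=4 -> matches Zoe
  - order 2 (Tablet): customer_id=4 -> matches Zoe
  - order 3 (Charger): customer_id=3 -> matches Dave
  - order 4 (Camera): customer_id=NULL, no match -> kept with NULL
  - order 5 (Desk): customer_id=5 -> matches George
  - order 6 (Printer): customer_id=4 -> matches Zoe
  - order 7 (Notebook): customer_id=1 -> matches Beth
All 7 rows appear; 1 has NULL customer.

SQL:
SELECT a.product, b.name AS customer
FROM orders a
LEFT JOIN customers b ON a.customer_id = b.id

Result:
product  | customer
---------+---------
Lamp     | Zoe     
Tablet   | Zoe     
Charger  | Dave    
Camera   | NULL    
Desk     | George  
Printer  | Zoe     
Notebook | Beth    


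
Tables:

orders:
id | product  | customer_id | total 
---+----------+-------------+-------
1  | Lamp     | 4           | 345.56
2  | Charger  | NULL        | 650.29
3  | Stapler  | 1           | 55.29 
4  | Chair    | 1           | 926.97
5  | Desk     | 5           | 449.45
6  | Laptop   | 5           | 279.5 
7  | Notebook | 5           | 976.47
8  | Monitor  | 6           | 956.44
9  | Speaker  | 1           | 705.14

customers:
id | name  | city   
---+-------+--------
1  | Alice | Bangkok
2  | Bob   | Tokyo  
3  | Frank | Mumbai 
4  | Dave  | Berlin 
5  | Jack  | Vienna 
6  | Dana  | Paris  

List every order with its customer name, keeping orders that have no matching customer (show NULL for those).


LEFT JOIN keeps every row from orders (the left table); where customer_id has no match in customers, the customer columns become NULL. Walk through each order:
  - order 1 (Lamp): customer_id=4 -> matches Dave
  - order 2 (Charger): customer_id=NULL, no match -> kept with NULL
  - order 3 (Stapler): customer_id=1 -> matches Alice
  - order 4 (Chair): customer_id=1 -> matches Alice
  - order 5 (Desk): customer_id=5 -> matches Jack
  - order 6 (Laptop): customer_id=5 -> matches Jack
  - order 7 (Notebook): customer_id=5 -> matches Jack
  - order 8 (Monitor): customer_id=6 -> matches Dana
  - order 9 (Speaker): customer_id=1 -> matches Alice
All 9 rows appear; 1 has NULL customer.

SQL:
SELECT a.product, b.name AS customer
FROM orders a
LEFT JOIN customers b ON a.customer_id = b.id

Result:
product  | customer
---------+---------
Lamp     | Dave    
Charger  | NULL    
Stapler  | Alice   
Chair    | Alice   
Desk     | Jack    
Laptop   | Jack    
Notebook | Jack    
Monitor  | Dana    
Speaker  | Alice   


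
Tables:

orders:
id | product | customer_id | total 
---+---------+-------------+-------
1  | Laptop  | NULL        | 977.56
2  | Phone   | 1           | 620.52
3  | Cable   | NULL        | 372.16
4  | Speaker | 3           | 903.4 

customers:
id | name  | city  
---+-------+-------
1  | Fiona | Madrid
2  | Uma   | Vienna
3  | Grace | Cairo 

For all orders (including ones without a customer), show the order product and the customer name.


LEFT JOIN keeps every row from orders (the left table); where customer_id has no match in customers, the customer columns become NULL. Walk through each order:
  - order 1 (Laptop): customer_id=NULL, no match -> kept with NULL
  - order 2 (Phone): customer_id=1 -> matches Fiona
  - order 3 (Cable): customer_id=NULL, no match -> kept with NULL
  - order 4 (Speaker): customer_id=3 -> matches Grace
All 4 rows appear; 2 have NULL customer.

SQL:
SELECT a.product, b.name AS customer
FROM orders a
LEFT JOIN customers b ON a.customer_id = b.id

Result:
product | customer
--------+---------
Laptop  | NULL    
Phone   | Fiona   
Cable   | NULL    
Speaker | Grace   


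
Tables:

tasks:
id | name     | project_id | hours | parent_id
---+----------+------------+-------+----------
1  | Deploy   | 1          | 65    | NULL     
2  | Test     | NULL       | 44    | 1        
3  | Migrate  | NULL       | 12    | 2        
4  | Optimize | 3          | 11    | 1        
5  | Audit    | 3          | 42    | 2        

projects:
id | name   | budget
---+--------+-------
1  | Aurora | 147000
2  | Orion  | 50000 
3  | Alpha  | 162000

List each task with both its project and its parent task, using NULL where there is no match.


Two LEFT JOINs from the same base table tasks: one to projects via project_id, one to tasks itself via parent_id. Both are LEFT so every task is preserved.
Match against projects:
  - task 1 (Deploy): project_id=1 -> matches Aurora
  - task 2 (Test): project_id=NULL, no match -> kept with NULL
  - task 3 (Migrate): project_id=NULL, no match -> kept with NULL
  - task 4 (Optimize): project_id=3 -> matches Alpha
  - task 5 (Audit): project_id=3 -> matches Alpha
Match against tasks (self):
  - task 1 (Deploy): parent_id=NULL -> NULL
  - task 2 (Test): parent_id=1 -> Deploy
  - task 3 (Migrate): parent_id=2 -> Test
  - task 4 (Optimize): parent_id=1 -> Deploy
  - task 5 (Audit): parent_id=2 -> Test

SQL:
SELECT a.name, b.name AS project, c.name AS parent
FROM tasks a
LEFT JOIN projects b ON a.project_id = b.id
LEFT JOIN tasks c ON a.parent_id = c.id

Result:
name     | project | parent
---------+---------+-------
Deploy   | Aurora  | NULL  
Test     | NULL    | Deploy
Migrate  | NULL    | Test  
Optimize | Alpha   | Deploy
Audit    | Alpha   | Test  


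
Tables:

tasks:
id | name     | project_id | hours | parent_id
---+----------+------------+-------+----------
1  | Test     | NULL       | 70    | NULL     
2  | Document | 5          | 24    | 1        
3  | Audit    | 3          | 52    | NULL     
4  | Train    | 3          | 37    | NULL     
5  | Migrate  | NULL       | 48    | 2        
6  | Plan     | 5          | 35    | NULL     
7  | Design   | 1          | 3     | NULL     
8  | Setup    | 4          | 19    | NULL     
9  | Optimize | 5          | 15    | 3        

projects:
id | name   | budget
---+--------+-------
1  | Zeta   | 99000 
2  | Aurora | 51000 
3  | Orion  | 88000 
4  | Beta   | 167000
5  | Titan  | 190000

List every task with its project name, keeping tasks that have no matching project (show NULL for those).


LEFT JOIN keeps every row from tasks (the left table); where project_id has no match in projects, the project columns become NULL. Walk through each task:
  - task 1 (Test): project_id=NULL, no match -> kept with NULL
  - task 2 (Document): project_id=5 -> matches Titan
  - task 3 (Audit): project_id=3 -> matches Orion
  - task 4 (Train): project_id=3 -> matches Orion
  - task 5 (Migrate): project_id=NULL, no match -> kept with NULL
  - task 6 (Plan): project_id=5 -> matches Titan
  - task 7 (Design): project_id=1 -> matches Zeta
  - task 8 (Setup): project_id=4 -> matches Beta
  - task 9 (Optimize): project_id=5 -> matches Titan
All 9 rows appear; 2 have NULL project.

SQL:
SELECT a.name, b.name AS project
FROM tasks a
LEFT JOIN projects b ON a.project_id = b.id

Result:
name     | project
---------+--------
Test     | NULL   
Document | Titan  
Audit    | Orion  
Train    | Orion  
Migrate  | NULL   
Plan     | Titan  
Design   | Zeta   
Setup    | Beta   
Optimize | Titan  


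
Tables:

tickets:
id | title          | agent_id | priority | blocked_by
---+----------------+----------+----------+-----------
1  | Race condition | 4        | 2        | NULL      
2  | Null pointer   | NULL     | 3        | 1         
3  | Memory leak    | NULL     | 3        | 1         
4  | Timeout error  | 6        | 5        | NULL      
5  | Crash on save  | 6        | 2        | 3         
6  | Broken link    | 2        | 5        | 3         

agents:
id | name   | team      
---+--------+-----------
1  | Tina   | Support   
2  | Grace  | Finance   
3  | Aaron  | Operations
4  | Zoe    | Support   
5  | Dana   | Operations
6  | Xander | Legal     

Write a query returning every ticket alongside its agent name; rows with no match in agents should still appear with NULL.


LEFT JOIN keeps every row from tickets (the left table); where agent_id has no match in agents, the agent columns become NULL. Walk through each ticket:
  - ticket 1 (Race condition): agent_id=4 -> matches Zoe
  - ticket 2 (Null pointer): agent_id=NULL, no match -> kept with NULL
  - ticket 3 (Memory leak): agent_id=NULL, no match -> kept with NULL
  - ticket 4 (Timeout error): agent_id=6 -> matches Xander
  - ticket 5 (Crash on save): agent_id=6 -> matches Xander
  - ticket 6 (Broken link): agent_id=2 -> matches Grace
All 6 rows appear; 2 have NULL agent.

SQL:
SELECT a.title, b.name AS agent
FROM tickets a
LEFT JOIN agents b ON a.agent_id = b.id

Result:
title          | agent 
---------------+-------
Race condition | Zoe   
Null pointer   | NULL  
Memory leak    | NULL  
Timeout error  | Xander
Crash on save  | Xander
Broken link    | Grace 


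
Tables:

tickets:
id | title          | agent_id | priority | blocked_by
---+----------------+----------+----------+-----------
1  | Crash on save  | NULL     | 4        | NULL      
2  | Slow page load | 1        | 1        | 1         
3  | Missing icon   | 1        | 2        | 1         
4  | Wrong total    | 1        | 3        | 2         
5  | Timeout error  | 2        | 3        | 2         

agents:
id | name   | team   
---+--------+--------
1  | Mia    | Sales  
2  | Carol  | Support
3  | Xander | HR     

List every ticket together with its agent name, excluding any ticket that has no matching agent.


INNER JOIN keeps only tickets rows whose agent_id matches an id in agents. Walk through each ticket:
  - ticket 1 (Crash on save): agent_id=NULL, no match -> dropped
  - ticket 2 (Slow page load): agent_id=1 -> matches Mia
  - ticket 3 (Missing icon): agent_id=1 -> matches Mia
  - ticket 4 (Wrong total): agent_id=1 -> matches Mia
  - ticket 5 (Timeout error): agent_id=2 -> matches Carol
So 1 of 5 rows is dropped.

SQL:
SELECT a.title, b.name AS agent
FROM tickets a
INNER JOIN agents b ON a.agent_id = b.id

Result:
title          | agent
---------------+------
Slow page load | Mia  
Missing icon   | Mia  
Wrong total    | Mia  
Timeout error  | Carol


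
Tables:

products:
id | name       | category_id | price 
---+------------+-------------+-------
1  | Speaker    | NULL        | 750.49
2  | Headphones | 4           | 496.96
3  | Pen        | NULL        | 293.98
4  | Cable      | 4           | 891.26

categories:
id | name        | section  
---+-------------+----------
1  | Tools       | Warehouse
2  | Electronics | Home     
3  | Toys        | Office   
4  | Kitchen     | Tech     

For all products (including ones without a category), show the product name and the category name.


LEFT JOIN keeps every row from products (the left table); where category_id has no match in categories, the category columns become NULL. Walk through each product:
  - product 1 (Speaker): category_id=NULL, no match -> kept with NULL
  - product 2 (Headphones): category_id=4 -> matches Kitchen
  - product 3 (Pen): category_id=NULL, no match -> kept with NULL
  - product 4 (Cable): category_id=4 -> matches Kitchen
All 4 rows appear; 2 have NULL category.

SQL:
SELECT a.name, b.name AS category
FROM products a
LEFT JOIN categories b ON a.category_id = b.id

Result:
name       | category
-----------+---------
Speaker    | NULL    
Headphones | Kitchen 
Pen        | NULL    
Cable      | Kitchen 


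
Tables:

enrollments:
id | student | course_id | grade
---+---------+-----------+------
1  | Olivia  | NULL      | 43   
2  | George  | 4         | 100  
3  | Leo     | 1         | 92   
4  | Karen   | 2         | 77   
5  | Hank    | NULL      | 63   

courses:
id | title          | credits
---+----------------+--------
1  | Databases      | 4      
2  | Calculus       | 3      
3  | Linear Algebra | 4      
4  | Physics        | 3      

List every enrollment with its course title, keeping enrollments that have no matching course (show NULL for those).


LEFT JOIN keeps every row from enrollments (the left table); where course_id has no match in courses, the course columns become NULL. Walk through each enrollment:
  - enrollment 1 (Olivia): course_id=NULL, no match -> kept with NULL
  - enrollment 2 (George): course_id=4 -> matches Physics
  - enrollment 3 (Leo): course_id=1 -> matches Databases
  - enrollment 4 (Karen): course_id=2 -> matches Calculus
  - enrollment 5 (Hank): course_id=NULL, no match -> kept with NULL
All 5 rows appear; 2 have NULL course.

SQL:
SELECT a.student, b.title AS course
FROM enrollments a
LEFT JOIN courses b ON a.course_id = b.id

Result:
student | course   
--------+----------
Olivia  | NULL     
George  | Physics  
Leo     | Databases
Karen   | Calculus 
Hank    | NULL     


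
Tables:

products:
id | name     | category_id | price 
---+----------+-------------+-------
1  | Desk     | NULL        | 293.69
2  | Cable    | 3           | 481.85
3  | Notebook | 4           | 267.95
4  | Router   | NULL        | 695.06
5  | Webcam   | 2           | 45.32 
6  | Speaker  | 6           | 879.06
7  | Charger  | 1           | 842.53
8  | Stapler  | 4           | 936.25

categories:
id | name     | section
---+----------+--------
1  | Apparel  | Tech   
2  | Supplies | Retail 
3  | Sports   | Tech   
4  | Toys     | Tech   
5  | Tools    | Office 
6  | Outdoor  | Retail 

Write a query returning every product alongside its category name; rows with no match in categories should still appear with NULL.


LEFT JOIN keeps every row from products (the left table); where category_id has no match in categories, the category columns become NULL. Walk through each product:
  - product 1 (Desk): category_id=NULL, no match -> kept with NULL
  - product 2 (Cable): category_id=3 -> matches Sports
  - product 3 (Notebook): category_id=4 -> matches Toys
  - product 4 (Router): category_id=NULL, no match -> kept with NULL
  - product 5 (Webcam): category_id=2 -> matches Supplies
  - product 6 (Speaker): category_id=6 -> matches Outdoor
  - product 7 (Charger): category_id=1 -> matches Apparel
  - product 8 (Stapler): category_id=4 -> matches Toys
All 8 rows appear; 2 have NULL category.

SQL:
SELECT a.name, b.name AS category
FROM products a
LEFT JOIN categories b ON a.category_id = b.id

Result:
name     | category
---------+---------
Desk     | NULL    
Cable    | Sports  
Notebook | Toys    
Router   | NULL    
Webcam   | Supplies
Speaker  | Outdoor 
Charger  | Apparel 
Stapler  | Toys    


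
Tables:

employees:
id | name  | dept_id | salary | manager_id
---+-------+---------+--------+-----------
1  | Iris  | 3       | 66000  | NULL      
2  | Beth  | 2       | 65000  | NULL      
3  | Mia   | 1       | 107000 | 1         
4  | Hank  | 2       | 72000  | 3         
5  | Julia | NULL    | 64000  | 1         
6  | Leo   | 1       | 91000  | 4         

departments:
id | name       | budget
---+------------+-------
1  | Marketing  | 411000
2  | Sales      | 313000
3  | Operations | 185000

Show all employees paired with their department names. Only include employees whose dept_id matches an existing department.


INNER JOIN keeps only employees rows whose dept_id matches an id in departments. Walk through each employee:
  - employee 1 (Iris): dept_id=3 -> matches Operations
  - employee 2 (Beth): dept_id=2 -> matches Sales
  - employee 3 (Mia): dept_id=1 -> matches Marketing
  - employee 4 (Hank): dept_id=2 -> matches Sales
  - employee 5 (Julia): dept_id=NULL, no match -> dropped
  - employee 6 (Leo): dept_id=1 -> matches Marketing
So 1 of 6 rows is dropped.

SQL:
SELECT a.name, b.name AS department
FROM employees a
INNER JOIN departments b ON a.dept_id = b.id

Result:
name | department
-----+-----------
Iris | Operations
Beth | Sales     
Mia  | Marketing 
Hank | Sales     
Leo  | Marketing 


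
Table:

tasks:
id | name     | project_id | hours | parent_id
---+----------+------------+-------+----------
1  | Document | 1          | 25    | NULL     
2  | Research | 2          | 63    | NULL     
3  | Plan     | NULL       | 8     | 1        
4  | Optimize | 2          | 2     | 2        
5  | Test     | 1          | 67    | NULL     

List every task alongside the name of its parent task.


This is a self-join: tasks is joined to a second copy of itself, matching each row's parent_id to another row's id. Use LEFT JOIN so rows with parent_id=NULL are kept.
  - task 1 (Document): parent_id=NULL -> NULL
  - task 2 (Research): parent_id=NULL -> NULL
  - task 3 (Plan): parent_id=1 -> Document
  - task 4 (Optimize): parent_id=2 -> Research
  - task 5 (Test): parent_id=NULL -> NULL

SQL:
SELECT a.name AS item, b.name AS parent
FROM tasks a
LEFT JOIN tasks b ON a.parent_id = b.id

Result:
item     | parent  
---------+---------
Document | NULL    
Research | NULL    
Plan     | Document
Optimize | Research
Test     | NULL    


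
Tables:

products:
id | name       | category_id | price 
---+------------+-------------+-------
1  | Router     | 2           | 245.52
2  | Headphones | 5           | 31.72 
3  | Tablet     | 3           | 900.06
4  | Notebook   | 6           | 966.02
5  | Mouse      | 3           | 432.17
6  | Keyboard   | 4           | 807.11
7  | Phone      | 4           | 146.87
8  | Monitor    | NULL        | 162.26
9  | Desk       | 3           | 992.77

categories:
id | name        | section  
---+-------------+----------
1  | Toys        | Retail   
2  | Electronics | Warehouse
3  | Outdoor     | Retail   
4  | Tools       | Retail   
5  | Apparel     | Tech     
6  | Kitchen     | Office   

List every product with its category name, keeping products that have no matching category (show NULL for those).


LEFT JOIN keeps every row from products (the left table); where category_id has no match in categories, the category columns become NULL. Walk through each product:
  - product 1 (Router): category_id=2 -> matches Electronics
  - product 2 (Headphones): category_id=5 -> matches Apparel
  - product 3 (Tablet): category_id=3 -> matches Outdoor
  - product 4 (Notebook): category_id=6 -> matches Kitchen
  - product 5 (Mouse): category_id=3 -> matches Outdoor
  - product 6 (Keyboard): category_id=4 -> matches Tools
  - product 7 (Phone): category_id=4 -> matches Tools
  - product 8 (Monitor): category_id=NULL, no match -> kept with NULL
  - product 9 (Desk): category_id=3 -> matches Outdoor
All 9 rows appear; 1 has NULL category.

SQL:
SELECT a.name, b.name AS category
FROM products a
LEFT JOIN categories b ON a.category_id = b.id

Result:
name       | category   
-----------+------------
Router     | Electronics
Headphones | Apparel    
Tablet     | Outdoor    
Notebook   | Kitchen    
Mouse      | Outdoor    
Keyboard   | Tools      
Phone      | Tools      
Monitor    | NULL       
Desk       | Outdoor    


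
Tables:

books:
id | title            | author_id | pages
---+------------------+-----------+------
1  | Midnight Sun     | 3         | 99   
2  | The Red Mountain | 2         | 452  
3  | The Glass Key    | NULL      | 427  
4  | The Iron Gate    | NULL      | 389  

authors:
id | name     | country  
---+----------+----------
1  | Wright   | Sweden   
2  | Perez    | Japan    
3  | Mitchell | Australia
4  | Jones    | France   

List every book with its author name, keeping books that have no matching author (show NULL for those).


LEFT JOIN keeps every row from books (the left table); where author_id has no match in authors, the author columns become NULL. Walk through each book:
  - book 1 (Midnight Sun): author_id=3 -> matches Mitchell
  - book 2 (The Red Mountain): author_id=2 -> matches Perez
  - book 3 (The Glass Key): author_id=NULL, no match -> kept with NULL
  - book 4 (The Iron Gate): author_id=NULL, no match -> kept with NULL
All 4 rows appear; 2 have NULL author.

SQL:
SELECT a.title, b.name AS author
FROM books a
LEFT JOIN authors b ON a.author_id = b.id

Result:
title            | author  
-----------------+---------
Midnight Sun     | Mitchell
The Red Mountain | Perez   
The Glass Key    | NULL    
The Iron Gate    | NULL    


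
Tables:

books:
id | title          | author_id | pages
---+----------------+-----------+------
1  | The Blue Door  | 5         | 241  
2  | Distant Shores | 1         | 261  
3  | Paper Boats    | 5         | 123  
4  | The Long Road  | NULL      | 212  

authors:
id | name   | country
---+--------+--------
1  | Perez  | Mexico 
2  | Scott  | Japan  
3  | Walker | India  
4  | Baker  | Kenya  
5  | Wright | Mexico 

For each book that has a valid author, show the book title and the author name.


INNER JOIN keeps only books rows whose author_id matches an id in authors. Walk through each book:
  - book 1 (The Blue Door): author_id=5 -> matches Wright
  - book 2 (Distant Shores): author_id=1 -> matches Perez
  - book 3 (Paper Boats): author_id=5 -> matches Wright
  - book 4 (The Long Road): author_id=NULL, no match -> dropped
So 1 of 4 rows is dropped.

SQL:
SELECT a.title, b.name AS author
FROM books a
INNER JOIN authors b ON a.author_id = b.id

Result:
title          | author
---------------+-------
The Blue Door  | Wright
Distant Shores | Perez 
Paper Boats    | Wright


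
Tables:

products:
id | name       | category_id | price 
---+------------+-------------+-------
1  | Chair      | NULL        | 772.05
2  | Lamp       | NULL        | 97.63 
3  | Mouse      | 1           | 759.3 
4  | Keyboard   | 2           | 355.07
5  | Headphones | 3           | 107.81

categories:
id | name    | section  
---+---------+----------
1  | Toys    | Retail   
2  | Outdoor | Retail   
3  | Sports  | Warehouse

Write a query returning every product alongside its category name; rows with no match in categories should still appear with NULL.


LEFT JOIN keeps every row from products (the left table); where category_id has no match in categories, the category columns become NULL. Walk through each product:
  - product 1 (Chair): category_id=NULL, no match -> kept with NULL
  - product 2 (Lamp): category_id=NULL, no match -> kept with NULL
  - product 3 (Mouse): category_id=1 -> matches Toys
  - product 4 (Keyboard): category_id=2 -> matches Outdoor
  - product 5 (Headphones): category_id=3 -> matches Sports
All 5 rows appear; 2 have NULL category.

SQL:
SELECT a.name, b.name AS category
FROM products a
LEFT JOIN categories b ON a.category_id = b.id

Result:
name       | category
-----------+---------
Chair      | NULL    
Lamp       | NULL    
Mouse      | Toys    
Keyboard   | Outdoor 
Headphones | Sports  
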